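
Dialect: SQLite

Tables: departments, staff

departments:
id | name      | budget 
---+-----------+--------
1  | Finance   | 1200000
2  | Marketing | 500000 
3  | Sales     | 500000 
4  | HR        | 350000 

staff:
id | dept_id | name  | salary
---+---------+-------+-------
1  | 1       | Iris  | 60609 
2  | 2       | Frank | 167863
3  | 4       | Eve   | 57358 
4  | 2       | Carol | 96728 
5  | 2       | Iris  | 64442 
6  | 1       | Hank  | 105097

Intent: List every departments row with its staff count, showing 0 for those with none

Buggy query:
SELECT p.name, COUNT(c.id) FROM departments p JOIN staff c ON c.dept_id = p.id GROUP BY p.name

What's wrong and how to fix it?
Bug: An inner join excludes parents with zero children

Fix: Use LEFT JOIN so parents without children still appear (COUNT(c.id) gives 0)

Corrected query:
SELECT p.name, COUNT(c.id) FROM departments p LEFT JOIN staff c ON c.dept_id = p.id GROUP BY p.name

Result:
name      | COUNT(c.id)
----------+------------
Finance   | 2          
HR        | 1          
Marketing | 3          
Sales     | 0          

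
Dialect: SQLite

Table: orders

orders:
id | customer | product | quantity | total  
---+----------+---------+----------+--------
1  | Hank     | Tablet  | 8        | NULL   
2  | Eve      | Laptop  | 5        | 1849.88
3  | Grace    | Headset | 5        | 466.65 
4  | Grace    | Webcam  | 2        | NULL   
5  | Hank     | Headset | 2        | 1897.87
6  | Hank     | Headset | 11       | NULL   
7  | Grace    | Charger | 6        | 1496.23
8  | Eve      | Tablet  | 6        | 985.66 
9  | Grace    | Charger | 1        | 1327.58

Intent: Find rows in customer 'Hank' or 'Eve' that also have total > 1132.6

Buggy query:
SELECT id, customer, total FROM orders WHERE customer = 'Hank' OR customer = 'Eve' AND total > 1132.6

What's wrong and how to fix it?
Bug: AND binds tighter than OR, so this parses as customer = 'Hank' OR (customer = 'Eve' AND total > 1132.6)

Fix: Group the OR with parentheses (or use IN), then AND the threshold

Corrected query:
SELECT id, customer, total FROM orders WHERE (customer = 'Hank' OR customer = 'Eve') AND total > 1132.6

Result:
id | customer | total  
---+----------+--------
2  | Eve      | 1849.88
5  | Hank     | 1897.87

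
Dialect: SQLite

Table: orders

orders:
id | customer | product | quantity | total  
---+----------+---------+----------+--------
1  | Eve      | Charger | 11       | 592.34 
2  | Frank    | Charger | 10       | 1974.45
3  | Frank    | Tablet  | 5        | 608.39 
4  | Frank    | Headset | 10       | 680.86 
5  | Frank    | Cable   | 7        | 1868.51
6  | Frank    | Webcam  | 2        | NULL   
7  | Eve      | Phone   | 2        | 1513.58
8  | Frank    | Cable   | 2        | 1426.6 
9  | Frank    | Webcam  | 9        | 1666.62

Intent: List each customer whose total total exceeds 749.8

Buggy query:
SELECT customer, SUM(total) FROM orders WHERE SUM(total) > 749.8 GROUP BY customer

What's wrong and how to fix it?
Bug: SUM(total) is an aggregate, but WHERE filters rows before aggregation

Fix: Use HAVING (which filters groups after aggregation) instead of WHERE

Corrected query:
SELECT customer, SUM(total) FROM orders GROUP BY customer HAVING SUM(total) > 749.8

Result:
customer | SUM(total)
---------+-----------
Eve      | 2105.92   
Frank    | 8225.43   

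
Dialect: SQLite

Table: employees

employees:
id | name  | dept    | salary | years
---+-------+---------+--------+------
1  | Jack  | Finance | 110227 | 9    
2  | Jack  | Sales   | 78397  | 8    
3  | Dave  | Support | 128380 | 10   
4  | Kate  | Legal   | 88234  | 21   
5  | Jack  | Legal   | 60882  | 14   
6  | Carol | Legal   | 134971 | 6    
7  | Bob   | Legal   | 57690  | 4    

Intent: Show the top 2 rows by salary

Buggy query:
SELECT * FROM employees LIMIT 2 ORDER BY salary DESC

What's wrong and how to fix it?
Bug: LIMIT must come after ORDER BY

Fix: Sort with ORDER BY, then apply LIMIT

Corrected query:
SELECT * FROM employees ORDER BY salary DESC LIMIT 2

Result:
id | name  | dept    | salary | years
---+-------+---------+--------+------
6  | Carol | Legal   | 134971 | 6    
3  | Dave  | Support | 128380 | 10   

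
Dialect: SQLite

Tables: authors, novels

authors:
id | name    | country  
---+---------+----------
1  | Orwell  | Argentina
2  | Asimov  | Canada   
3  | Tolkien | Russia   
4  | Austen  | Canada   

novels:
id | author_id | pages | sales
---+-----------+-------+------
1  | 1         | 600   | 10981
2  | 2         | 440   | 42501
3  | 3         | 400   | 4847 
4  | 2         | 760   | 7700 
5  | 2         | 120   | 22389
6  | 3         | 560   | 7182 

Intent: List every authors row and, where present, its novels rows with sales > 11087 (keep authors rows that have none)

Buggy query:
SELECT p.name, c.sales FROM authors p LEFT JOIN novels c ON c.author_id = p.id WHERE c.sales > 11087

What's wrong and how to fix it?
Bug: Filtering c.sales in WHERE discards the NULL rows produced by LEFT JOIN, turning it into an inner join

Fix: Move the right-table condition into the ON clause so unmatched parents are kept

Corrected query:
SELECT p.name, c.sales FROM authors p LEFT JOIN novels c ON c.author_id = p.id AND c.sales > 11087

Result:
name    | sales
--------+------
Orwell  | NULL 
Asimov  | 22389
Asimov  | 42501
Tolkien | NULL 
Austen  | NULL 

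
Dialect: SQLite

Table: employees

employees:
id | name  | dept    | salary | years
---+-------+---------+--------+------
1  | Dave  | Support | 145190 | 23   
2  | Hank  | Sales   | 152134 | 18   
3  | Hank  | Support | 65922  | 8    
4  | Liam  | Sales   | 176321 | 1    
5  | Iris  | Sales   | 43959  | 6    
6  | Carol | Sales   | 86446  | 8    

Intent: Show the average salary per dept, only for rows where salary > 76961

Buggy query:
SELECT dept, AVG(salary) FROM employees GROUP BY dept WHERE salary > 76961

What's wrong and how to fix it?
Bug: Row-level WHERE must come before GROUP BY in the clause order

Fix: Move the WHERE clause before GROUP BY

Corrected query:
SELECT dept, AVG(salary) FROM employees WHERE salary > 76961 GROUP BY dept

Result:
dept    | AVG(salary)  
--------+--------------
Sales   | 138300.333333
Support | 145190       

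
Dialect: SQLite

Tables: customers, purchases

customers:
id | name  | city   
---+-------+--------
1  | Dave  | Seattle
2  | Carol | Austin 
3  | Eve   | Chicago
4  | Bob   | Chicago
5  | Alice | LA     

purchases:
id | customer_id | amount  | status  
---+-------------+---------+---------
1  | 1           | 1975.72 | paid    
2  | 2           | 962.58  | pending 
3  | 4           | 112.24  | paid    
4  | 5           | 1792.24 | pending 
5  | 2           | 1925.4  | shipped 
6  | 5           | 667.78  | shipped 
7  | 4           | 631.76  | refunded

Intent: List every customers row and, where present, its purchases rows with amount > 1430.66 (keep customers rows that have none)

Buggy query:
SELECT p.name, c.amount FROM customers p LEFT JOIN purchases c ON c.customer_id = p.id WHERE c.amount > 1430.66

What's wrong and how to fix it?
Bug: Filtering c.amount in WHERE discards the NULL rows produced by LEFT JOIN, turning it into an inner join

Fix: Move the right-table condition into the ON clause so unmatched parents are kept

Corrected query:
SELECT p.name, c.amount FROM customers p LEFT JOIN purchases c ON c.customer_id = p.id AND c.amount > 1430.66

Result:
name  | amount 
------+--------
Dave  | 1975.72
Carol | 1925.4 
Eve   | NULL   
Bob   | NULL   
Alice | 1792.24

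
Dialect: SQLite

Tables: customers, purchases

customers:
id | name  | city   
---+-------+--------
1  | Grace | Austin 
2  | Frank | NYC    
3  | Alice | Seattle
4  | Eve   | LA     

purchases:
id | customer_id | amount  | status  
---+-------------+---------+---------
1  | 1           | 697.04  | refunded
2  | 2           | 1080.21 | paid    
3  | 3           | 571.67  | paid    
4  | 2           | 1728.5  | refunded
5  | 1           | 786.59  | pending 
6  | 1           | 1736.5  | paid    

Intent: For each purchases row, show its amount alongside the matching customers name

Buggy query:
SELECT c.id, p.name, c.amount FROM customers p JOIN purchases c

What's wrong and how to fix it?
Bug: Missing join condition: each purchases row is matched to all customers rows instead of just its own

Fix: Specify the join condition linking the foreign key to the parent id

Corrected query:
SELECT c.id, p.name, c.amount FROM customers p JOIN purchases c ON c.customer_id = p.id

Result:
id | name  | amount 
---+-------+--------
1  | Grace | 697.04 
2  | Frank | 1080.21
3  | Alice | 571.67 
4  | Frank | 1728.5 
5  | Grace | 786.59 
6  | Grace | 1736.5 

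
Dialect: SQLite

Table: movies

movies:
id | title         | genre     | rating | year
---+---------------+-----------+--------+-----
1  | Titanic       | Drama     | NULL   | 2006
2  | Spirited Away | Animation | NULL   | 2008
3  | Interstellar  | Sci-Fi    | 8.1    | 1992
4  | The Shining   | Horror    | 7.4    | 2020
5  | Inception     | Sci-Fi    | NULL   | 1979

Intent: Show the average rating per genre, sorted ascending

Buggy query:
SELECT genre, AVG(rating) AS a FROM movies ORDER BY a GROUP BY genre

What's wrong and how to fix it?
Bug: GROUP BY must precede ORDER BY

Fix: Move ORDER BY to the end, after GROUP BY

Corrected query:
SELECT genre, AVG(rating) AS a FROM movies GROUP BY genre ORDER BY a

Result:
genre     | a   
----------+-----
Animation | NULL
Drama     | NULL
Horror    | 7.4 
Sci-Fi    | 8.1 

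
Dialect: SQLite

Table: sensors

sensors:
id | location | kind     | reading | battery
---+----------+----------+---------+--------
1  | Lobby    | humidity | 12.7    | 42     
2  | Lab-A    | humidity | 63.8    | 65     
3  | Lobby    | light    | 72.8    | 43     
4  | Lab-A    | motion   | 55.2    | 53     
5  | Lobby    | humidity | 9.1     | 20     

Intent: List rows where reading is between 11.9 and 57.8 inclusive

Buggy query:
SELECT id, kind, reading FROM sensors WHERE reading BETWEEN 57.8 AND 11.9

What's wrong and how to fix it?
Bug: BETWEEN expects the lower bound first; with 57.8 AND 11.9 the range is empty

Fix: Write BETWEEN 11.9 AND 57.8

Corrected query:
SELECT id, kind, reading FROM sensors WHERE reading BETWEEN 11.9 AND 57.8

Result:
id | kind     | reading
---+----------+--------
1  | humidity | 12.7   
4  | motion   | 55.2   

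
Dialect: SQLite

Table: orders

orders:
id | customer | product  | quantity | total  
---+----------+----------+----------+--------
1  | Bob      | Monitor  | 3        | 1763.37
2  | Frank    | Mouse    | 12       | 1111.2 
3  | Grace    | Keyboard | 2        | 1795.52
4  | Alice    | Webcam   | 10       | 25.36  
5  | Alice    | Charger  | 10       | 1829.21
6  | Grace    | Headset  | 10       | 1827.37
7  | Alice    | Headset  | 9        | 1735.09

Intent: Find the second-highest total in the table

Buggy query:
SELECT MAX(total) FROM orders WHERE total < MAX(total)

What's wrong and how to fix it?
Bug: The inner MAX is an aggregate inside WHERE, which is not allowed

Fix: Compute the overall MAX in a subquery, then take MAX of rows below it

Corrected query:
SELECT MAX(total) FROM orders WHERE total < (SELECT MAX(total) FROM orders)

Result:
MAX(total)
----------
1827.37   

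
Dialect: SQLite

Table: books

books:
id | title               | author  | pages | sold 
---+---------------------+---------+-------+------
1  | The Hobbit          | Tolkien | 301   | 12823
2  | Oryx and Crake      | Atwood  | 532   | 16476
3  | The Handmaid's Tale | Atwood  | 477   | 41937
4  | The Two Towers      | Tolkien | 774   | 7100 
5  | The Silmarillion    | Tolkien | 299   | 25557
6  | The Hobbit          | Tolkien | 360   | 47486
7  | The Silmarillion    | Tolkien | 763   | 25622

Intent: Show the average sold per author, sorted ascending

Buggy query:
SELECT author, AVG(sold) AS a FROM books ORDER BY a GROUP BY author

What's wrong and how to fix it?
Bug: ORDER BY appears before GROUP BY; SQL clause order requires GROUP BY first

Fix: Move ORDER BY to the end, after GROUP BY

Corrected query:
SELECT author, AVG(sold) AS a FROM books GROUP BY author ORDER BY a

Result:
author  | a      
--------+--------
Tolkien | 23717.6
Atwood  | 29206.5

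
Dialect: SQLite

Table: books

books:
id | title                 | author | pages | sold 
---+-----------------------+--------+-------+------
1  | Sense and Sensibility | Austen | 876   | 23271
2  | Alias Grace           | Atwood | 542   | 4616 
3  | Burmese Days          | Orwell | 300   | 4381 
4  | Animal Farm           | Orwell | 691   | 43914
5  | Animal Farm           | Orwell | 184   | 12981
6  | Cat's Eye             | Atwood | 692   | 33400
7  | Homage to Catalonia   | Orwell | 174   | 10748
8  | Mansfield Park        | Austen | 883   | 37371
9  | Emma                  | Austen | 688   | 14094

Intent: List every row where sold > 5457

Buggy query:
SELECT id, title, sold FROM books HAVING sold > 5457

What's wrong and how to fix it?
Bug: HAVING filters the output of aggregation, but this query has no GROUP BY and no aggregate functions, so SQLite rejects it (HAVING clause on a non-aggregate query); the condition here is per row

Fix: Replace HAVING with WHERE since the condition applies to individual rows

Corrected query:
SELECT id, title, sold FROM books WHERE sold > 5457

Result:
id | title                 | sold 
---+-----------------------+------
1  | Sense and Sensibility | 23271
4  | Animal Farm           | 43914
5  | Animal Farm           | 12981
6  | Cat's Eye             | 33400
7  | Homage to Catalonia   | 10748
8  | Mansfield Park        | 37371
9  | Emma                  | 14094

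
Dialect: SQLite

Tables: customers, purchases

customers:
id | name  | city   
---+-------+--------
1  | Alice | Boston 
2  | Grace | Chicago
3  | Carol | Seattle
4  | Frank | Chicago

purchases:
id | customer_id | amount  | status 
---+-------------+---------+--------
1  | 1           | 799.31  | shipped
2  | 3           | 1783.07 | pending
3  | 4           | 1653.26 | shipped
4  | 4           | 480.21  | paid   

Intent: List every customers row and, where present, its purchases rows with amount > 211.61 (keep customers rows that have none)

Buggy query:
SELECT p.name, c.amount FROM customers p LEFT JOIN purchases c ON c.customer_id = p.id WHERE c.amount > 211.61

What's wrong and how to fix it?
Bug: Filtering c.amount in WHERE discards the NULL rows produced by LEFT JOIN, turning it into an inner join

Fix: Move the right-table condition into the ON clause so unmatched parents are kept

Corrected query:
SELECT p.name, c.amount FROM customers p LEFT JOIN purchases c ON c.customer_id = p.id AND c.amount > 211.61

Result:
name  | amount 
------+--------
Alice | 799.31 
Grace | NULL   
Carol | 1783.07
Frank | 480.21 
Frank | 1653.26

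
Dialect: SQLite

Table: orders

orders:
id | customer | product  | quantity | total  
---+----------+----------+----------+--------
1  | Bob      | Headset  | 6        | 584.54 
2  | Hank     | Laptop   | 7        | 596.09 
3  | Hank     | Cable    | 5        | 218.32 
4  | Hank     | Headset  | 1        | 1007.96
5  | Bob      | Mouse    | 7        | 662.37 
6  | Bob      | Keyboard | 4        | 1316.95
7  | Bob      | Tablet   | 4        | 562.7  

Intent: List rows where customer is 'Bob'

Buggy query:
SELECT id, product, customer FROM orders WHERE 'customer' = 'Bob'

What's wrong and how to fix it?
Bug: 'customer' in single quotes is a string literal, not the column; the comparison is literal-vs-literal and never true

Fix: Remove the quotes around the column name (or use double quotes for an identifier)

Corrected query:
SELECT id, product, customer FROM orders WHERE customer = 'Bob'

Result:
id | product  | customer
---+----------+---------
1  | Headset  | Bob     
5  | Mouse    | Bob     
6  | Keyboard | Bob     
7  | Tablet   | Bob     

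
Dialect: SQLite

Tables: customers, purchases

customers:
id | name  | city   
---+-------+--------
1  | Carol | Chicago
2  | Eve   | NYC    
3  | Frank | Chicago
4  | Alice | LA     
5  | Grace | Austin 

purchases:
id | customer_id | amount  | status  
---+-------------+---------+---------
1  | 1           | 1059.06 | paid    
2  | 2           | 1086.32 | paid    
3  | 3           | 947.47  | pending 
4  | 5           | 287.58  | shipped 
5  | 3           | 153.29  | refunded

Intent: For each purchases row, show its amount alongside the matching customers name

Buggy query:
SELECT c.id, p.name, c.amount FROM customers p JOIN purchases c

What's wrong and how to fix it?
Bug: JOIN with no ON clause produces a cartesian product; every purchases row pairs with every customers row

Fix: Add ON c.customer_id = p.id to the JOIN

Corrected query:
SELECT c.id, p.name, c.amount FROM customers p JOIN purchases c ON c.customer_id = p.id

Result:
id | name  | amount 
---+-------+--------
1  | Carol | 1059.06
2  | Eve   | 1086.32
3  | Frank | 947.47 
4  | Grace | 287.58 
5  | Frank | 153.29 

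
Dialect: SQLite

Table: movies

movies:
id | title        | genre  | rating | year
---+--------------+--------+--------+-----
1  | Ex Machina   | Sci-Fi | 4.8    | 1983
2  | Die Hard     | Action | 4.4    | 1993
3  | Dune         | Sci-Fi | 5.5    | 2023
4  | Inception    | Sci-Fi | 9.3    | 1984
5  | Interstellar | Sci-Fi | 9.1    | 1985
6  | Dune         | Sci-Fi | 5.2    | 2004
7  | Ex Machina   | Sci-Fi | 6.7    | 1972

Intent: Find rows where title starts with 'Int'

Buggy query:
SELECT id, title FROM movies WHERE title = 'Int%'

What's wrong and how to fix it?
Bug: '=' compares the literal string including the % character; pattern matching needs LIKE

Fix: Replace '=' with LIKE so 'Int%' is treated as a pattern

Corrected query:
SELECT id, title FROM movies WHERE title LIKE 'Int%'

Result:
id | title       
---+-------------
5  | Interstellar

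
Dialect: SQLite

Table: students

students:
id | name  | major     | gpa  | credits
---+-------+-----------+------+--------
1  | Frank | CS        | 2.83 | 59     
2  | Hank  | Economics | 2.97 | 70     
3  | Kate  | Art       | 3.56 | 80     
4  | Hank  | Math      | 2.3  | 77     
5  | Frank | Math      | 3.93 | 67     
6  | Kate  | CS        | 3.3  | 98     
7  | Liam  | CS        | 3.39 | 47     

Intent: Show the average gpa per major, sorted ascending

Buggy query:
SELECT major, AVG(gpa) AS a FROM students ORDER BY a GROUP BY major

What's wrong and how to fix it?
Bug: GROUP BY must precede ORDER BY

Fix: Reorder: SELECT … FROM … GROUP BY … ORDER BY …

Corrected query:
SELECT major, AVG(gpa) AS a FROM students GROUP BY major ORDER BY a

Result:
major     | a       
----------+---------
Economics | 2.97    
Math      | 3.115   
CS        | 3.173333
Art       | 3.56    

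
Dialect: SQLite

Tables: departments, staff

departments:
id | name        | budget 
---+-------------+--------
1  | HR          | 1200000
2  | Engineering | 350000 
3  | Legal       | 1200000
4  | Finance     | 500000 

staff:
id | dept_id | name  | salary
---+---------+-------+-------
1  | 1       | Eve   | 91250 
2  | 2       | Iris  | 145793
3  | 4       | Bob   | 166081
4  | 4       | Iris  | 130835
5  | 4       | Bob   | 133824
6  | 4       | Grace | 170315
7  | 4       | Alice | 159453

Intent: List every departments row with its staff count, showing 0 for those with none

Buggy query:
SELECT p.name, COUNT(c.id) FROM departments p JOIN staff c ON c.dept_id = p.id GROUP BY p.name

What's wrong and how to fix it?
Bug: INNER JOIN drops departments rows that have no matching staff rows

Fix: Switch to LEFT JOIN to retain unmatched parent rows

Corrected query:
SELECT p.name, COUNT(c.id) FROM departments p LEFT JOIN staff c ON c.dept_id = p.id GROUP BY p.name

Result:
name        | COUNT(c.id)
------------+------------
Engineering | 1          
Finance     | 5          
HR          | 1          
Legal       | 0          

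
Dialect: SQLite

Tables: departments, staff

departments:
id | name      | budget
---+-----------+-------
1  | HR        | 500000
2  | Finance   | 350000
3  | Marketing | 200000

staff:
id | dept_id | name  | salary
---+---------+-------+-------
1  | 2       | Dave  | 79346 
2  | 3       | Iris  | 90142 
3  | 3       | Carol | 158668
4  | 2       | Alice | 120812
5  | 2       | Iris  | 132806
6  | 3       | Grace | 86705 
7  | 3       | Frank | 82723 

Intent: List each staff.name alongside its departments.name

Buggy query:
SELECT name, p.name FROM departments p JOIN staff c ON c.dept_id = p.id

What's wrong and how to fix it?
Bug: 'name' exists in both joined tables, so the database can't tell which one is meant

Fix: Qualify the column with its table alias (c.name)

Corrected query:
SELECT c.name, p.name FROM departments p JOIN staff c ON c.dept_id = p.id

Result:
name  | name     
------+----------
Dave  | Finance  
Iris  | Marketing
Carol | Marketing
Alice | Finance  
Iris  | Finance  
Grace | Marketing
Frank | Marketing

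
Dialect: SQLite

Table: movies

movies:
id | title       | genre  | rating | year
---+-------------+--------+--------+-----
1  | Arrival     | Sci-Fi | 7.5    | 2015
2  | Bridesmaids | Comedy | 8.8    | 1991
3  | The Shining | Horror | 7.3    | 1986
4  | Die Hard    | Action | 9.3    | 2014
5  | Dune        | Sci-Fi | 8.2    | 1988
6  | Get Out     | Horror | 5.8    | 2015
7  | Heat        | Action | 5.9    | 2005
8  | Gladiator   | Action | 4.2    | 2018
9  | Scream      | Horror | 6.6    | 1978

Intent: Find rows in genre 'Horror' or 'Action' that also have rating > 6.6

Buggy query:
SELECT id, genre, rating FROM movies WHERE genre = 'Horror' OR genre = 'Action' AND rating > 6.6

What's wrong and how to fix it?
Bug: Without parentheses, AND is evaluated before OR, so the rating filter only applies to the 'Action' branch

Fix: Add parentheses around the OR so the AND applies to both alternatives

Corrected query:
SELECT id, genre, rating FROM movies WHERE (genre = 'Horror' OR genre = 'Action') AND rating > 6.6

Result:
id | genre  | rating
---+--------+-------
3  | Horror | 7.3   
4  | Action | 9.3   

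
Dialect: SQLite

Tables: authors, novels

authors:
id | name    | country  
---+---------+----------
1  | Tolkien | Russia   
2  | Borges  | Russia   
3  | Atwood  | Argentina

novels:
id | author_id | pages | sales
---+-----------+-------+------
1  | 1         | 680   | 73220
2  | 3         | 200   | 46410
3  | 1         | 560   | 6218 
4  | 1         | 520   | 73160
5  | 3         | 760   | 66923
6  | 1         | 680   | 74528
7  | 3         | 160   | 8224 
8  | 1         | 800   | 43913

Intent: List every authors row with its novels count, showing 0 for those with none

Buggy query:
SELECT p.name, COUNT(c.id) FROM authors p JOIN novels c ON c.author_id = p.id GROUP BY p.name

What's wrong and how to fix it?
Bug: INNER JOIN drops authors rows that have no matching novels rows

Fix: Switch to LEFT JOIN to retain unmatched parent rows

Corrected query:
SELECT p.name, COUNT(c.id) FROM authors p LEFT JOIN novels c ON c.author_id = p.id GROUP BY p.name

Result:
name    | COUNT(c.id)
--------+------------
Atwood  | 3          
Borges  | 0          
Tolkien | 5          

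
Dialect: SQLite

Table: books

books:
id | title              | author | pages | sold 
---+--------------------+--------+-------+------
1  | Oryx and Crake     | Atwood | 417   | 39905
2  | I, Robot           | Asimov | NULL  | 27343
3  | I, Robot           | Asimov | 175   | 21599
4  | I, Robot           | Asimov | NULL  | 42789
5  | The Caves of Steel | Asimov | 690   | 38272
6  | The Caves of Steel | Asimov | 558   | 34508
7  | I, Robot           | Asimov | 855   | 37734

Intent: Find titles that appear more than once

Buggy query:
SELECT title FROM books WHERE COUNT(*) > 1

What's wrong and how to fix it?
Bug: COUNT(*) is an aggregate and cannot be used in WHERE

Fix: GROUP BY title, then filter groups with HAVING COUNT(*) > 1

Corrected query:
SELECT title FROM books GROUP BY title HAVING COUNT(*) > 1

Result:
title             
------------------
I, Robot          
The Caves of Steel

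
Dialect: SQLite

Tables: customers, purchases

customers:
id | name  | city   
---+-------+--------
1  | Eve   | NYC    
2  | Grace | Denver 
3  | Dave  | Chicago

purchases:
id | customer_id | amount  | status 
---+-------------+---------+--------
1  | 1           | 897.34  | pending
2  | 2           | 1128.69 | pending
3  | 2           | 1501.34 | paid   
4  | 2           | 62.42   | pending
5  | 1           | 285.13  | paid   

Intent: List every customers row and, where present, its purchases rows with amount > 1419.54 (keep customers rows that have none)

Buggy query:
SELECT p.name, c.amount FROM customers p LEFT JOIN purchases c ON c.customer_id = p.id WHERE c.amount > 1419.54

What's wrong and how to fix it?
Bug: A WHERE condition on the right-hand table after LEFT JOIN drops unmatched parents

Fix: Put 'c.amount > 1419.54' in the JOIN's ON clause instead of WHERE

Corrected query:
SELECT p.name, c.amount FROM customers p LEFT JOIN purchases c ON c.customer_id = p.id AND c.amount > 1419.54

Result:
name  | amount 
------+--------
Eve   | NULL   
Grace | 1501.34
Dave  | NULL   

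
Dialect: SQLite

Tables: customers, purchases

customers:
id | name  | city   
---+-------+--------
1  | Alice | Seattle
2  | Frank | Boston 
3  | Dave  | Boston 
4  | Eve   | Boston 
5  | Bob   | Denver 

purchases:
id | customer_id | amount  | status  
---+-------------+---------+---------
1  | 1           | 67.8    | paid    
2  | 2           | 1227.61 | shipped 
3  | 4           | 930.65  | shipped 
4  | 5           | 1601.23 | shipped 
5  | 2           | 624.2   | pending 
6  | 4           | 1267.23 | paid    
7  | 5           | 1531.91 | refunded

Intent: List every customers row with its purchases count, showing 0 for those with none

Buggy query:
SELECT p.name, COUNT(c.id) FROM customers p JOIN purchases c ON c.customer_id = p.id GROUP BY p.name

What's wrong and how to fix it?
Bug: INNER JOIN drops customers rows that have no matching purchases rows

Fix: Use LEFT JOIN so parents without children still appear (COUNT(c.id) gives 0)

Corrected query:
SELECT p.name, COUNT(c.id) FROM customers p LEFT JOIN purchases c ON c.customer_id = p.id GROUP BY p.name

Result:
name  | COUNT(c.id)
------+------------
Alice | 1          
Bob   | 2          
Dave  | 0          
Eve   | 2          
Frank | 2          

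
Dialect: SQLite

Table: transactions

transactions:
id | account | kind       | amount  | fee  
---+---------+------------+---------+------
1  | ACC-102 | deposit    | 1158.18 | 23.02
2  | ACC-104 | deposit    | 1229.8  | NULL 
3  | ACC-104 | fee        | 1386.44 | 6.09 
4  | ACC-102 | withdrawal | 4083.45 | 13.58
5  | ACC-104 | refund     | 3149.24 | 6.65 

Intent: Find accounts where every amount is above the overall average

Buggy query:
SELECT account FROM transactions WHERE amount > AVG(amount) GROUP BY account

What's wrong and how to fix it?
Bug: WHERE evaluates per row before aggregation, so AVG() is unavailable

Fix: Use a subquery for AVG and a HAVING MIN(...) filter so the condition holds for every row in the group

Corrected query:
SELECT account FROM transactions GROUP BY account HAVING MIN(amount) > (SELECT AVG(amount) FROM transactions)

Result:
(no rows)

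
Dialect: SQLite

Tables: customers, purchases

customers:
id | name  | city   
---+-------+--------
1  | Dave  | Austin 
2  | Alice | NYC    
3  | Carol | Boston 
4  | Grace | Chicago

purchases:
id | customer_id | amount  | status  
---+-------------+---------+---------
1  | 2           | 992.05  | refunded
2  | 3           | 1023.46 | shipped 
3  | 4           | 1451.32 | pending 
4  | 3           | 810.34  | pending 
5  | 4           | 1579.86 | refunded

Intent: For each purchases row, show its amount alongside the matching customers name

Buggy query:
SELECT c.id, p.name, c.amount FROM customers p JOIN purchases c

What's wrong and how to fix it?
Bug: Missing join condition: each purchases row is matched to all customers rows instead of just its own

Fix: Add ON c.customer_id = p.id to the JOIN

Corrected query:
SELECT c.id, p.name, c.amount FROM customers p JOIN purchases c ON c.customer_id = p.id

Result:
id | name  | amount 
---+-------+--------
1  | Alice | 992.05 
2  | Carol | 1023.46
3  | Grace | 1451.32
4  | Carol | 810.34 
5  | Grace | 1579.86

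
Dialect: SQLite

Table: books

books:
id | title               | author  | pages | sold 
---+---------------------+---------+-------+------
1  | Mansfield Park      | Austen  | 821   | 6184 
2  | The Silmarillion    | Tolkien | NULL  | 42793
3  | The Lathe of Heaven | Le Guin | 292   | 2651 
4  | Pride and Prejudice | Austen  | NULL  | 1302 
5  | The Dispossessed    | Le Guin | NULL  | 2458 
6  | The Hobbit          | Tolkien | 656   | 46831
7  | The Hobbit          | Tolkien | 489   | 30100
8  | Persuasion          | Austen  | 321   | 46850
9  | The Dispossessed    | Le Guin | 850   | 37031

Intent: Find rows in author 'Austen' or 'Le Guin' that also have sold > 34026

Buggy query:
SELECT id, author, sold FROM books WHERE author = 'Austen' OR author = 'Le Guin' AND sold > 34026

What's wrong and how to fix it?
Bug: Without parentheses, AND is evaluated before OR, so the sold filter only applies to the 'Le Guin' branch

Fix: Add parentheses around the OR so the AND applies to both alternatives

Corrected query:
SELECT id, author, sold FROM books WHERE (author = 'Austen' OR author = 'Le Guin') AND sold > 34026

Result:
id | author  | sold 
---+---------+------
8  | Austen  | 46850
9  | Le Guin | 37031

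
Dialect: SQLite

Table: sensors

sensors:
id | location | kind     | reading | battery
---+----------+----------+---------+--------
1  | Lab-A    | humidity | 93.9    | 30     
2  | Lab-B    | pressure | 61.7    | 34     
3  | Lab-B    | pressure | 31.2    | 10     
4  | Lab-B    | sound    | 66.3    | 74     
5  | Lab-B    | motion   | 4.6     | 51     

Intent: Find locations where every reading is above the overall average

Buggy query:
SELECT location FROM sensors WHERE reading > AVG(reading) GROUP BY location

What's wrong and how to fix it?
Bug: AVG() is an aggregate; it can't sit directly in WHERE

Fix: Compute the overall average in a scalar subquery and compare each group's MIN against it in HAVING

Corrected query:
SELECT location FROM sensors GROUP BY location HAVING MIN(reading) > (SELECT AVG(reading) FROM sensors)

Result:
location
--------
Lab-A   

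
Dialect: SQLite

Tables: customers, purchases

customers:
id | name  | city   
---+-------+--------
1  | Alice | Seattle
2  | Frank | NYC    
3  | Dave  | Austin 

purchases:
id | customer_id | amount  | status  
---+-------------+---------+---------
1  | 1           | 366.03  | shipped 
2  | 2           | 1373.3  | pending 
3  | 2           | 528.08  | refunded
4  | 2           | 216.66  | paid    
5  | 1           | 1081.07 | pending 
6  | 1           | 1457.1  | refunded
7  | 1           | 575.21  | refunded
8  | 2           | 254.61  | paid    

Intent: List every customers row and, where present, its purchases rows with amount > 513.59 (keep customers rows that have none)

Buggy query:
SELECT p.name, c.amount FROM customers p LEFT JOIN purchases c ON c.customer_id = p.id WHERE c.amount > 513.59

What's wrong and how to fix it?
Bug: A WHERE condition on the right-hand table after LEFT JOIN drops unmatched parents

Fix: Move the right-table condition into the ON clause so unmatched parents are kept

Corrected query:
SELECT p.name, c.amount FROM customers p LEFT JOIN purchases c ON c.customer_id = p.id AND c.amount > 513.59

Result:
name  | amount 
------+--------
Alice | 575.21 
Alice | 1081.07
Alice | 1457.1 
Frank | 528.08 
Frank | 1373.3 
Dave  | NULL   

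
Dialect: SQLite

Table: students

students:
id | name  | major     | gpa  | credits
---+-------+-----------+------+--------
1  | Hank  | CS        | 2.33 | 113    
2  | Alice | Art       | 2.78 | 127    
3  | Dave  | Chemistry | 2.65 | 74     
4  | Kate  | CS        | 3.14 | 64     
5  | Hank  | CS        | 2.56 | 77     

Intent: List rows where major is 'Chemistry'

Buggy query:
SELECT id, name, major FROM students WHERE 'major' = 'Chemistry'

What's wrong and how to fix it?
Bug: 'major' in single quotes is a string literal, not the column; the comparison is literal-vs-literal and never true

Fix: Remove the quotes around the column name (or use double quotes for an identifier)

Corrected query:
SELECT id, name, major FROM students WHERE major = 'Chemistry'

Result:
id | name | major    
---+------+----------
3  | Dave | Chemistry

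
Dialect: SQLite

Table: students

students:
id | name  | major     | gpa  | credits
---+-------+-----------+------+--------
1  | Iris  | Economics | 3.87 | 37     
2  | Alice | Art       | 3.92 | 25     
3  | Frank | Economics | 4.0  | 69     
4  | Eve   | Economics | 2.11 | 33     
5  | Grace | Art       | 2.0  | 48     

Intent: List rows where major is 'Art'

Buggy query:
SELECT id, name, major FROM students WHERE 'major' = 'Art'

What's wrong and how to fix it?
Bug: 'major' in single quotes is a string literal, not the column; the comparison is literal-vs-literal and never true

Fix: Reference the column as major without single quotes

Corrected query:
SELECT id, name, major FROM students WHERE major = 'Art'

Result:
id | name  | major
---+-------+------
2  | Alice | Art  
5  | Grace | Art  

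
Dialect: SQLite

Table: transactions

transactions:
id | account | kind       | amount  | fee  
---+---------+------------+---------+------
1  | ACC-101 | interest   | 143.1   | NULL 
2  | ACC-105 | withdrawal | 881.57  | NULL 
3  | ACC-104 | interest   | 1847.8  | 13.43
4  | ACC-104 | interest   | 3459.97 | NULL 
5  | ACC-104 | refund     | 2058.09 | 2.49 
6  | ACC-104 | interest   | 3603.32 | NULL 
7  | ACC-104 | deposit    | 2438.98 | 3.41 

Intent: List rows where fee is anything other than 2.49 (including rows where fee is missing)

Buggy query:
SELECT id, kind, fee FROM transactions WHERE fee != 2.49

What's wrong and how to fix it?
Bug: Inequality against NULL is unknown, not true; rows with NULL are dropped

Fix: Handle NULL separately with IS NULL alongside the inequality

Corrected query:
SELECT id, kind, fee FROM transactions WHERE fee != 2.49 OR fee IS NULL

Result:
id | kind       | fee  
---+------------+------
1  | interest   | NULL 
2  | withdrawal | NULL 
3  | interest   | 13.43
4  | interest   | NULL 
6  | interest   | NULL 
7  | deposit    | 3.41 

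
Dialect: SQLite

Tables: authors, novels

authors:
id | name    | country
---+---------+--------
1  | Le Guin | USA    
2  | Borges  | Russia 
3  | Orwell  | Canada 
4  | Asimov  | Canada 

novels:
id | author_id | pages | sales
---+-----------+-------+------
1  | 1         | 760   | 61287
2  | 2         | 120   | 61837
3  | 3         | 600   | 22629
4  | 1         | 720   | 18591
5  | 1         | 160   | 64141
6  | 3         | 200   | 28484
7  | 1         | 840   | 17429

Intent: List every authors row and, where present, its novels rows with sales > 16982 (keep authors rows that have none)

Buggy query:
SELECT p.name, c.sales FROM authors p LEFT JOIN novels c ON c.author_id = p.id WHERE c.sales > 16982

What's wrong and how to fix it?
Bug: Filtering c.sales in WHERE discards the NULL rows produced by LEFT JOIN, turning it into an inner join

Fix: Move the right-table condition into the ON clause so unmatched parents are kept

Corrected query:
SELECT p.name, c.sales FROM authors p LEFT JOIN novels c ON c.author_id = p.id AND c.sales > 16982

Result:
name    | sales
--------+------
Le Guin | 17429
Le Guin | 18591
Le Guin | 61287
Le Guin | 64141
Borges  | 61837
Orwell  | 22629
Orwell  | 28484
Asimov  | NULL 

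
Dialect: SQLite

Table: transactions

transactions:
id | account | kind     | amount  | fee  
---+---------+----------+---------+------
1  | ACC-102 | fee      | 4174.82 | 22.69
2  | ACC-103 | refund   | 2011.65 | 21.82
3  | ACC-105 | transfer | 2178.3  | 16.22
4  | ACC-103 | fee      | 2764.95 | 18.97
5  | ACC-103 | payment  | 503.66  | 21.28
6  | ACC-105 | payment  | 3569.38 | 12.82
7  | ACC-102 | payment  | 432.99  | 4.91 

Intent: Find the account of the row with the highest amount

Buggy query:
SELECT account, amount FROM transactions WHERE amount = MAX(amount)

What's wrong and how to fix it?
Bug: MAX(amount) is an aggregate and cannot be used directly in WHERE

Fix: Use a subquery: WHERE amount = (SELECT MAX(amount) FROM transactions)

Corrected query:
SELECT account, amount FROM transactions WHERE amount = (SELECT MAX(amount) FROM transactions)

Result:
account | amount 
--------+--------
ACC-102 | 4174.82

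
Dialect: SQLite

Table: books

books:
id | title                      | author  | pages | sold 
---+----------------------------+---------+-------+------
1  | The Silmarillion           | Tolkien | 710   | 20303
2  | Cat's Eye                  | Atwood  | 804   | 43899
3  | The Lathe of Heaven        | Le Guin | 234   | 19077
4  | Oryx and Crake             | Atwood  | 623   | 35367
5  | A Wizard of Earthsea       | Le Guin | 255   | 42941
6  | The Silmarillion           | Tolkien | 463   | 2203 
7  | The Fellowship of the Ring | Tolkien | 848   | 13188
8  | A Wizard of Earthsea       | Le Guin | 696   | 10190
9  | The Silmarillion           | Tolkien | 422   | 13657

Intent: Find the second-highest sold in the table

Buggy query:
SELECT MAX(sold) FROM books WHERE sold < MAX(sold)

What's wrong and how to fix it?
Bug: The inner MAX is an aggregate inside WHERE, which is not allowed

Fix: Put the inner MAX in a scalar subquery

Corrected query:
SELECT MAX(sold) FROM books WHERE sold < (SELECT MAX(sold) FROM books)

Result:
MAX(sold)
---------
42941    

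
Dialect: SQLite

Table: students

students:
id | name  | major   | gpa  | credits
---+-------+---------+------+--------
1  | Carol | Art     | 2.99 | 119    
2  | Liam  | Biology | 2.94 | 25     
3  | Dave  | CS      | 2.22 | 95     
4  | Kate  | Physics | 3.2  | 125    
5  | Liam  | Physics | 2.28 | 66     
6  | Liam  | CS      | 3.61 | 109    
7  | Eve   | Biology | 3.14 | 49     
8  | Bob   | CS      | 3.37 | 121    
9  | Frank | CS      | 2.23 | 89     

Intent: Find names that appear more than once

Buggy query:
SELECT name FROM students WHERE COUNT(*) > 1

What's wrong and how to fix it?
Bug: WHERE can't reference COUNT(*); aggregates are computed after WHERE

Fix: Group first, then use HAVING for the count condition

Corrected query:
SELECT name FROM students GROUP BY name HAVING COUNT(*) > 1

Result:
name
----
Liam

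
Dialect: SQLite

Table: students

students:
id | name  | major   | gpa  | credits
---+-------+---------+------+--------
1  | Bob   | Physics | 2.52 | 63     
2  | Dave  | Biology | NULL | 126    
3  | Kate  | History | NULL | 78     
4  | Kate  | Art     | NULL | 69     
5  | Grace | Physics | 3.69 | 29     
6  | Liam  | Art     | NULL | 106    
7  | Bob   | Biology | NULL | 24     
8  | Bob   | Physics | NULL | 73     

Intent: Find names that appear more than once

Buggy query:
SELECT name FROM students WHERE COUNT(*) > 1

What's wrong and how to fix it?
Bug: COUNT(*) is an aggregate and cannot be used in WHERE

Fix: GROUP BY name, then filter groups with HAVING COUNT(*) > 1

Corrected query:
SELECT name FROM students GROUP BY name HAVING COUNT(*) > 1

Result:
name
----
Bob 
Kate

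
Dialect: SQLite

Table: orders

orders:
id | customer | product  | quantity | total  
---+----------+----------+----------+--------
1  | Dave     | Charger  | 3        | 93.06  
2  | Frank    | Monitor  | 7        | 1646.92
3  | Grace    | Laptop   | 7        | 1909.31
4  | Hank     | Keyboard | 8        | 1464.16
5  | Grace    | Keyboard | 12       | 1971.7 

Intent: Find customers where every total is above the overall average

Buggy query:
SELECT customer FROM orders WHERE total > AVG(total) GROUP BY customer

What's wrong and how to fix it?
Bug: WHERE evaluates per row before aggregation, so AVG() is unavailable

Fix: Use a subquery for AVG and a HAVING MIN(...) filter so the condition holds for every row in the group

Corrected query:
SELECT customer FROM orders GROUP BY customer HAVING MIN(total) > (SELECT AVG(total) FROM orders)

Result:
customer
--------
Frank   
Grace   
Hank    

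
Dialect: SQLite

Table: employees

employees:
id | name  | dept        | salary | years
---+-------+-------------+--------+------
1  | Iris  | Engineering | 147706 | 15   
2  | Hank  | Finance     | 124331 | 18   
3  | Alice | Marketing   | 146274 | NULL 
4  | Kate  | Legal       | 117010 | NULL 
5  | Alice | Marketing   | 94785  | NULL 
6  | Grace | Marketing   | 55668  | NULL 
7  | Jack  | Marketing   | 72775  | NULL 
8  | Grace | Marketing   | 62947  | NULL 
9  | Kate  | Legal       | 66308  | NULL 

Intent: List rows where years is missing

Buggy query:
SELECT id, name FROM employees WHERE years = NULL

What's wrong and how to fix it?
Bug: '= NULL' is always unknown in SQL three-valued logic, so no rows match

Fix: Replace '= NULL' with 'IS NULL'

Corrected query:
SELECT id, name FROM employees WHERE years IS NULL

Result:
id | name 
---+------
3  | Alice
4  | Kate 
5  | Alice
6  | Grace
7  | Jack 
8  | Grace
9  | Kate 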